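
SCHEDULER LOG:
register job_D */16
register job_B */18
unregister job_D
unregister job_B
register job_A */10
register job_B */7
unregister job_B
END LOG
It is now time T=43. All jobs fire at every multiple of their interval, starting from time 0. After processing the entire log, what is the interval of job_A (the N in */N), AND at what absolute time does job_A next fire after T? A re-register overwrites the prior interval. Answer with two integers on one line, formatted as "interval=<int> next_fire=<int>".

Op 1: register job_D */16 -> active={job_D:*/16}
Op 2: register job_B */18 -> active={job_B:*/18, job_D:*/16}
Op 3: unregister job_D -> active={job_B:*/18}
Op 4: unregister job_B -> active={}
Op 5: register job_A */10 -> active={job_A:*/10}
Op 6: register job_B */7 -> active={job_A:*/10, job_B:*/7}
Op 7: unregister job_B -> active={job_A:*/10}
Final interval of job_A = 10
Next fire of job_A after T=43: (43//10+1)*10 = 50

Answer: interval=10 next_fire=50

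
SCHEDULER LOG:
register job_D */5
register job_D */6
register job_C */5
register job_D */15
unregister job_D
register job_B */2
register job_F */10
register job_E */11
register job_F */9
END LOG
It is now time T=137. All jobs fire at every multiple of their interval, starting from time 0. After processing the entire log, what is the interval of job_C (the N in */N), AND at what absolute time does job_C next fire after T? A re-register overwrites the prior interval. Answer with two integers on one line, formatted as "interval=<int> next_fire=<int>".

Op 1: register job_D */5 -> active={job_D:*/5}
Op 2: register job_D */6 -> active={job_D:*/6}
Op 3: register job_C */5 -> active={job_C:*/5, job_D:*/6}
Op 4: register job_D */15 -> active={job_C:*/5, job_D:*/15}
Op 5: unregister job_D -> active={job_C:*/5}
Op 6: register job_B */2 -> active={job_B:*/2, job_C:*/5}
Op 7: register job_F */10 -> active={job_B:*/2, job_C:*/5, job_F:*/10}
Op 8: register job_E */11 -> active={job_B:*/2, job_C:*/5, job_E:*/11, job_F:*/10}
Op 9: register job_F */9 -> active={job_B:*/2, job_C:*/5, job_E:*/11, job_F:*/9}
Final interval of job_C = 5
Next fire of job_C after T=137: (137//5+1)*5 = 140

Answer: interval=5 next_fire=140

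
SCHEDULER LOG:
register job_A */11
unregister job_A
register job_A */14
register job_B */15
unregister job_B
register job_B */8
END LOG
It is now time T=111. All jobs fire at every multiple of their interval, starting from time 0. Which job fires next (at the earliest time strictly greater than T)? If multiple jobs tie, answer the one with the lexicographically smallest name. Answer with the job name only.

Op 1: register job_A */11 -> active={job_A:*/11}
Op 2: unregister job_A -> active={}
Op 3: register job_A */14 -> active={job_A:*/14}
Op 4: register job_B */15 -> active={job_A:*/14, job_B:*/15}
Op 5: unregister job_B -> active={job_A:*/14}
Op 6: register job_B */8 -> active={job_A:*/14, job_B:*/8}
  job_A: interval 14, next fire after T=111 is 112
  job_B: interval 8, next fire after T=111 is 112
Earliest = 112, winner (lex tiebreak) = job_A

Answer: job_A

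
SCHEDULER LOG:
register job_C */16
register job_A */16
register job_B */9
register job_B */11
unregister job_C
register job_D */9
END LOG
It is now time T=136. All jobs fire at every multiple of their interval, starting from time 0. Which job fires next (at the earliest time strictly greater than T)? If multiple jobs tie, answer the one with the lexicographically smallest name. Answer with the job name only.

Op 1: register job_C */16 -> active={job_C:*/16}
Op 2: register job_A */16 -> active={job_A:*/16, job_C:*/16}
Op 3: register job_B */9 -> active={job_A:*/16, job_B:*/9, job_C:*/16}
Op 4: register job_B */11 -> active={job_A:*/16, job_B:*/11, job_C:*/16}
Op 5: unregister job_C -> active={job_A:*/16, job_B:*/11}
Op 6: register job_D */9 -> active={job_A:*/16, job_B:*/11, job_D:*/9}
  job_A: interval 16, next fire after T=136 is 144
  job_B: interval 11, next fire after T=136 is 143
  job_D: interval 9, next fire after T=136 is 144
Earliest = 143, winner (lex tiebreak) = job_B

Answer: job_B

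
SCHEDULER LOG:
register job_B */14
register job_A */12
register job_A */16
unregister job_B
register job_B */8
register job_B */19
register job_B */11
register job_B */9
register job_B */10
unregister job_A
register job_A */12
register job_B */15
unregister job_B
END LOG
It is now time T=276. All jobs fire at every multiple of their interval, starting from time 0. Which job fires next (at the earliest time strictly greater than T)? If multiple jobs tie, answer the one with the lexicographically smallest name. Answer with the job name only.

Op 1: register job_B */14 -> active={job_B:*/14}
Op 2: register job_A */12 -> active={job_A:*/12, job_B:*/14}
Op 3: register job_A */16 -> active={job_A:*/16, job_B:*/14}
Op 4: unregister job_B -> active={job_A:*/16}
Op 5: register job_B */8 -> active={job_A:*/16, job_B:*/8}
Op 6: register job_B */19 -> active={job_A:*/16, job_B:*/19}
Op 7: register job_B */11 -> active={job_A:*/16, job_B:*/11}
Op 8: register job_B */9 -> active={job_A:*/16, job_B:*/9}
Op 9: register job_B */10 -> active={job_A:*/16, job_B:*/10}
Op 10: unregister job_A -> active={job_B:*/10}
Op 11: register job_A */12 -> active={job_A:*/12, job_B:*/10}
Op 12: register job_B */15 -> active={job_A:*/12, job_B:*/15}
Op 13: unregister job_B -> active={job_A:*/12}
  job_A: interval 12, next fire after T=276 is 288
Earliest = 288, winner (lex tiebreak) = job_A

Answer: job_A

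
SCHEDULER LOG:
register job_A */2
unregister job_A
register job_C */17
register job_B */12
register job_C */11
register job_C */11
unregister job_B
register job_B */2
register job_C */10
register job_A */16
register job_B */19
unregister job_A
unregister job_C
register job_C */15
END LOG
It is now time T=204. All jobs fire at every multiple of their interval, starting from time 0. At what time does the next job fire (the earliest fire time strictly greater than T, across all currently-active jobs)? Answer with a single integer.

Answer: 209

Derivation:
Op 1: register job_A */2 -> active={job_A:*/2}
Op 2: unregister job_A -> active={}
Op 3: register job_C */17 -> active={job_C:*/17}
Op 4: register job_B */12 -> active={job_B:*/12, job_C:*/17}
Op 5: register job_C */11 -> active={job_B:*/12, job_C:*/11}
Op 6: register job_C */11 -> active={job_B:*/12, job_C:*/11}
Op 7: unregister job_B -> active={job_C:*/11}
Op 8: register job_B */2 -> active={job_B:*/2, job_C:*/11}
Op 9: register job_C */10 -> active={job_B:*/2, job_C:*/10}
Op 10: register job_A */16 -> active={job_A:*/16, job_B:*/2, job_C:*/10}
Op 11: register job_B */19 -> active={job_A:*/16, job_B:*/19, job_C:*/10}
Op 12: unregister job_A -> active={job_B:*/19, job_C:*/10}
Op 13: unregister job_C -> active={job_B:*/19}
Op 14: register job_C */15 -> active={job_B:*/19, job_C:*/15}
  job_B: interval 19, next fire after T=204 is 209
  job_C: interval 15, next fire after T=204 is 210
Earliest fire time = 209 (job job_B)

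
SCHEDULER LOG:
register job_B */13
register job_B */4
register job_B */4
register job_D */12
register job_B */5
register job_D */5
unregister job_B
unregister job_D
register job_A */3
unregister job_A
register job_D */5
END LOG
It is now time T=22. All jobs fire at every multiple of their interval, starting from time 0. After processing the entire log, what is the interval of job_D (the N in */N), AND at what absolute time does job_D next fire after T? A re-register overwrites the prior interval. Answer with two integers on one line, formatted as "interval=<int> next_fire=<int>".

Answer: interval=5 next_fire=25

Derivation:
Op 1: register job_B */13 -> active={job_B:*/13}
Op 2: register job_B */4 -> active={job_B:*/4}
Op 3: register job_B */4 -> active={job_B:*/4}
Op 4: register job_D */12 -> active={job_B:*/4, job_D:*/12}
Op 5: register job_B */5 -> active={job_B:*/5, job_D:*/12}
Op 6: register job_D */5 -> active={job_B:*/5, job_D:*/5}
Op 7: unregister job_B -> active={job_D:*/5}
Op 8: unregister job_D -> active={}
Op 9: register job_A */3 -> active={job_A:*/3}
Op 10: unregister job_A -> active={}
Op 11: register job_D */5 -> active={job_D:*/5}
Final interval of job_D = 5
Next fire of job_D after T=22: (22//5+1)*5 = 25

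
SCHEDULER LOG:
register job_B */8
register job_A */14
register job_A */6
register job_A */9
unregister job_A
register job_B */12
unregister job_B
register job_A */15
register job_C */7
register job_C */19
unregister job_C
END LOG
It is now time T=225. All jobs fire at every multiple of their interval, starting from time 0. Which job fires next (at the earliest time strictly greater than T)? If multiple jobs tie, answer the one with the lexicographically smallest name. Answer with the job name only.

Op 1: register job_B */8 -> active={job_B:*/8}
Op 2: register job_A */14 -> active={job_A:*/14, job_B:*/8}
Op 3: register job_A */6 -> active={job_A:*/6, job_B:*/8}
Op 4: register job_A */9 -> active={job_A:*/9, job_B:*/8}
Op 5: unregister job_A -> active={job_B:*/8}
Op 6: register job_B */12 -> active={job_B:*/12}
Op 7: unregister job_B -> active={}
Op 8: register job_A */15 -> active={job_A:*/15}
Op 9: register job_C */7 -> active={job_A:*/15, job_C:*/7}
Op 10: register job_C */19 -> active={job_A:*/15, job_C:*/19}
Op 11: unregister job_C -> active={job_A:*/15}
  job_A: interval 15, next fire after T=225 is 240
Earliest = 240, winner (lex tiebreak) = job_A

Answer: job_A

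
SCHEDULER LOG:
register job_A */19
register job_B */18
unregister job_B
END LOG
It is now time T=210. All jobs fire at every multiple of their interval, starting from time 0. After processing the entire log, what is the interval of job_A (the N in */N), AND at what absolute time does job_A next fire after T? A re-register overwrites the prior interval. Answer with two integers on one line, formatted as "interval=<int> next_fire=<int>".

Answer: interval=19 next_fire=228

Derivation:
Op 1: register job_A */19 -> active={job_A:*/19}
Op 2: register job_B */18 -> active={job_A:*/19, job_B:*/18}
Op 3: unregister job_B -> active={job_A:*/19}
Final interval of job_A = 19
Next fire of job_A after T=210: (210//19+1)*19 = 228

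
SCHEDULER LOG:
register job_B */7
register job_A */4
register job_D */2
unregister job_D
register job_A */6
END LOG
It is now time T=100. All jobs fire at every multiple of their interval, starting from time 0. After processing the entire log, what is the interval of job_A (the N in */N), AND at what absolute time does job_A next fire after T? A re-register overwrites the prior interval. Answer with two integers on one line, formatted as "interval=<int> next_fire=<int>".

Op 1: register job_B */7 -> active={job_B:*/7}
Op 2: register job_A */4 -> active={job_A:*/4, job_B:*/7}
Op 3: register job_D */2 -> active={job_A:*/4, job_B:*/7, job_D:*/2}
Op 4: unregister job_D -> active={job_A:*/4, job_B:*/7}
Op 5: register job_A */6 -> active={job_A:*/6, job_B:*/7}
Final interval of job_A = 6
Next fire of job_A after T=100: (100//6+1)*6 = 102

Answer: interval=6 next_fire=102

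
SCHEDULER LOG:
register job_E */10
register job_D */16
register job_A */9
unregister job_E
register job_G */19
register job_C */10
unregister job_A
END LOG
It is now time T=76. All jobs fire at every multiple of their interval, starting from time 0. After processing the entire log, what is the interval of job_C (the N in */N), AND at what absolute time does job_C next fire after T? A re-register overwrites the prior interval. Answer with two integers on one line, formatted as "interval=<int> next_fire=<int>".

Op 1: register job_E */10 -> active={job_E:*/10}
Op 2: register job_D */16 -> active={job_D:*/16, job_E:*/10}
Op 3: register job_A */9 -> active={job_A:*/9, job_D:*/16, job_E:*/10}
Op 4: unregister job_E -> active={job_A:*/9, job_D:*/16}
Op 5: register job_G */19 -> active={job_A:*/9, job_D:*/16, job_G:*/19}
Op 6: register job_C */10 -> active={job_A:*/9, job_C:*/10, job_D:*/16, job_G:*/19}
Op 7: unregister job_A -> active={job_C:*/10, job_D:*/16, job_G:*/19}
Final interval of job_C = 10
Next fire of job_C after T=76: (76//10+1)*10 = 80

Answer: interval=10 next_fire=80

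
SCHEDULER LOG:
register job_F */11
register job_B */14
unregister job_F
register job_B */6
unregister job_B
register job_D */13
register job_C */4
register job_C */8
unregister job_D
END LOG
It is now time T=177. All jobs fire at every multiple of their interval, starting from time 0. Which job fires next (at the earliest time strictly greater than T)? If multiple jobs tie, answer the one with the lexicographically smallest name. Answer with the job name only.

Op 1: register job_F */11 -> active={job_F:*/11}
Op 2: register job_B */14 -> active={job_B:*/14, job_F:*/11}
Op 3: unregister job_F -> active={job_B:*/14}
Op 4: register job_B */6 -> active={job_B:*/6}
Op 5: unregister job_B -> active={}
Op 6: register job_D */13 -> active={job_D:*/13}
Op 7: register job_C */4 -> active={job_C:*/4, job_D:*/13}
Op 8: register job_C */8 -> active={job_C:*/8, job_D:*/13}
Op 9: unregister job_D -> active={job_C:*/8}
  job_C: interval 8, next fire after T=177 is 184
Earliest = 184, winner (lex tiebreak) = job_C

Answer: job_C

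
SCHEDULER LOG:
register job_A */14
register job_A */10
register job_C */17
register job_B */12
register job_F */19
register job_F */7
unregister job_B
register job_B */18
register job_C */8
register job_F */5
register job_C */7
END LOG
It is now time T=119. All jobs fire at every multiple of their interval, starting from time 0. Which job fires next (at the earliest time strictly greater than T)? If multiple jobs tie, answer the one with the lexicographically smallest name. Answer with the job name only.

Op 1: register job_A */14 -> active={job_A:*/14}
Op 2: register job_A */10 -> active={job_A:*/10}
Op 3: register job_C */17 -> active={job_A:*/10, job_C:*/17}
Op 4: register job_B */12 -> active={job_A:*/10, job_B:*/12, job_C:*/17}
Op 5: register job_F */19 -> active={job_A:*/10, job_B:*/12, job_C:*/17, job_F:*/19}
Op 6: register job_F */7 -> active={job_A:*/10, job_B:*/12, job_C:*/17, job_F:*/7}
Op 7: unregister job_B -> active={job_A:*/10, job_C:*/17, job_F:*/7}
Op 8: register job_B */18 -> active={job_A:*/10, job_B:*/18, job_C:*/17, job_F:*/7}
Op 9: register job_C */8 -> active={job_A:*/10, job_B:*/18, job_C:*/8, job_F:*/7}
Op 10: register job_F */5 -> active={job_A:*/10, job_B:*/18, job_C:*/8, job_F:*/5}
Op 11: register job_C */7 -> active={job_A:*/10, job_B:*/18, job_C:*/7, job_F:*/5}
  job_A: interval 10, next fire after T=119 is 120
  job_B: interval 18, next fire after T=119 is 126
  job_C: interval 7, next fire after T=119 is 126
  job_F: interval 5, next fire after T=119 is 120
Earliest = 120, winner (lex tiebreak) = job_A

Answer: job_A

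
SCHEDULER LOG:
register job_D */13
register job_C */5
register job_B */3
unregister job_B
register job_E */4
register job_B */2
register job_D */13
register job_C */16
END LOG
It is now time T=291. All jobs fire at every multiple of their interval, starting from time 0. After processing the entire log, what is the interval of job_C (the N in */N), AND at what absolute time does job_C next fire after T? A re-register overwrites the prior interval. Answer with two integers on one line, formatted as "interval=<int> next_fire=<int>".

Op 1: register job_D */13 -> active={job_D:*/13}
Op 2: register job_C */5 -> active={job_C:*/5, job_D:*/13}
Op 3: register job_B */3 -> active={job_B:*/3, job_C:*/5, job_D:*/13}
Op 4: unregister job_B -> active={job_C:*/5, job_D:*/13}
Op 5: register job_E */4 -> active={job_C:*/5, job_D:*/13, job_E:*/4}
Op 6: register job_B */2 -> active={job_B:*/2, job_C:*/5, job_D:*/13, job_E:*/4}
Op 7: register job_D */13 -> active={job_B:*/2, job_C:*/5, job_D:*/13, job_E:*/4}
Op 8: register job_C */16 -> active={job_B:*/2, job_C:*/16, job_D:*/13, job_E:*/4}
Final interval of job_C = 16
Next fire of job_C after T=291: (291//16+1)*16 = 304

Answer: interval=16 next_fire=304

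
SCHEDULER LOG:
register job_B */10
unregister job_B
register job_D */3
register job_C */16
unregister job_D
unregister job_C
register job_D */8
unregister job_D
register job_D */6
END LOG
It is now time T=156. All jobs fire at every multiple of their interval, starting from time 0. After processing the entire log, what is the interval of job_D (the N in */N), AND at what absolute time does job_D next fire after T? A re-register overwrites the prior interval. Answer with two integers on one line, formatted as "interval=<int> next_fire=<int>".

Answer: interval=6 next_fire=162

Derivation:
Op 1: register job_B */10 -> active={job_B:*/10}
Op 2: unregister job_B -> active={}
Op 3: register job_D */3 -> active={job_D:*/3}
Op 4: register job_C */16 -> active={job_C:*/16, job_D:*/3}
Op 5: unregister job_D -> active={job_C:*/16}
Op 6: unregister job_C -> active={}
Op 7: register job_D */8 -> active={job_D:*/8}
Op 8: unregister job_D -> active={}
Op 9: register job_D */6 -> active={job_D:*/6}
Final interval of job_D = 6
Next fire of job_D after T=156: (156//6+1)*6 = 162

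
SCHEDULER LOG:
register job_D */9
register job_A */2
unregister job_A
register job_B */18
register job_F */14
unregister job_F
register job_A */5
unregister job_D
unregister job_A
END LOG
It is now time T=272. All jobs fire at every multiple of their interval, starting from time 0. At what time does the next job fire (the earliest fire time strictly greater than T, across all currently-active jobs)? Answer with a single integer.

Op 1: register job_D */9 -> active={job_D:*/9}
Op 2: register job_A */2 -> active={job_A:*/2, job_D:*/9}
Op 3: unregister job_A -> active={job_D:*/9}
Op 4: register job_B */18 -> active={job_B:*/18, job_D:*/9}
Op 5: register job_F */14 -> active={job_B:*/18, job_D:*/9, job_F:*/14}
Op 6: unregister job_F -> active={job_B:*/18, job_D:*/9}
Op 7: register job_A */5 -> active={job_A:*/5, job_B:*/18, job_D:*/9}
Op 8: unregister job_D -> active={job_A:*/5, job_B:*/18}
Op 9: unregister job_A -> active={job_B:*/18}
  job_B: interval 18, next fire after T=272 is 288
Earliest fire time = 288 (job job_B)

Answer: 288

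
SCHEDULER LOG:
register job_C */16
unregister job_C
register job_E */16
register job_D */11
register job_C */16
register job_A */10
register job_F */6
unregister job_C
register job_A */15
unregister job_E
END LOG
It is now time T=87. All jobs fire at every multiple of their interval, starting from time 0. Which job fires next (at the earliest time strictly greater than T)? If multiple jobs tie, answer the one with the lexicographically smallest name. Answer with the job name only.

Answer: job_D

Derivation:
Op 1: register job_C */16 -> active={job_C:*/16}
Op 2: unregister job_C -> active={}
Op 3: register job_E */16 -> active={job_E:*/16}
Op 4: register job_D */11 -> active={job_D:*/11, job_E:*/16}
Op 5: register job_C */16 -> active={job_C:*/16, job_D:*/11, job_E:*/16}
Op 6: register job_A */10 -> active={job_A:*/10, job_C:*/16, job_D:*/11, job_E:*/16}
Op 7: register job_F */6 -> active={job_A:*/10, job_C:*/16, job_D:*/11, job_E:*/16, job_F:*/6}
Op 8: unregister job_C -> active={job_A:*/10, job_D:*/11, job_E:*/16, job_F:*/6}
Op 9: register job_A */15 -> active={job_A:*/15, job_D:*/11, job_E:*/16, job_F:*/6}
Op 10: unregister job_E -> active={job_A:*/15, job_D:*/11, job_F:*/6}
  job_A: interval 15, next fire after T=87 is 90
  job_D: interval 11, next fire after T=87 is 88
  job_F: interval 6, next fire after T=87 is 90
Earliest = 88, winner (lex tiebreak) = job_D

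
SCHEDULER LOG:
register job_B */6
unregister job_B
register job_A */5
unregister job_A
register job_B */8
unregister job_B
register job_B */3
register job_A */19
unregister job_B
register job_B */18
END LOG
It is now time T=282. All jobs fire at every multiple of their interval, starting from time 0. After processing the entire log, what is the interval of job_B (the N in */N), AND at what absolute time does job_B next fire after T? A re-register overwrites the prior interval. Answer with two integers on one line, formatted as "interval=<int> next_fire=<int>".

Answer: interval=18 next_fire=288

Derivation:
Op 1: register job_B */6 -> active={job_B:*/6}
Op 2: unregister job_B -> active={}
Op 3: register job_A */5 -> active={job_A:*/5}
Op 4: unregister job_A -> active={}
Op 5: register job_B */8 -> active={job_B:*/8}
Op 6: unregister job_B -> active={}
Op 7: register job_B */3 -> active={job_B:*/3}
Op 8: register job_A */19 -> active={job_A:*/19, job_B:*/3}
Op 9: unregister job_B -> active={job_A:*/19}
Op 10: register job_B */18 -> active={job_A:*/19, job_B:*/18}
Final interval of job_B = 18
Next fire of job_B after T=282: (282//18+1)*18 = 288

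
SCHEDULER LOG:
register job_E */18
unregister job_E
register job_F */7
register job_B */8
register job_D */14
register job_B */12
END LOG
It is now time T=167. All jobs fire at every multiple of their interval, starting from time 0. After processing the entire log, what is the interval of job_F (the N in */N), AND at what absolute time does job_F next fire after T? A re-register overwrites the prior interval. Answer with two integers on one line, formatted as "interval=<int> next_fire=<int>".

Op 1: register job_E */18 -> active={job_E:*/18}
Op 2: unregister job_E -> active={}
Op 3: register job_F */7 -> active={job_F:*/7}
Op 4: register job_B */8 -> active={job_B:*/8, job_F:*/7}
Op 5: register job_D */14 -> active={job_B:*/8, job_D:*/14, job_F:*/7}
Op 6: register job_B */12 -> active={job_B:*/12, job_D:*/14, job_F:*/7}
Final interval of job_F = 7
Next fire of job_F after T=167: (167//7+1)*7 = 168

Answer: interval=7 next_fire=168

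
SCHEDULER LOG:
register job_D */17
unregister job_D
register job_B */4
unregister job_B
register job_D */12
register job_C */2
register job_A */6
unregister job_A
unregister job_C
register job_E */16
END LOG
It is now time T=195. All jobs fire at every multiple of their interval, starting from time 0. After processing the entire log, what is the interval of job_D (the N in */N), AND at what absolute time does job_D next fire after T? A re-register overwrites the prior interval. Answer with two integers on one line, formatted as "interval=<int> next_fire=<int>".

Op 1: register job_D */17 -> active={job_D:*/17}
Op 2: unregister job_D -> active={}
Op 3: register job_B */4 -> active={job_B:*/4}
Op 4: unregister job_B -> active={}
Op 5: register job_D */12 -> active={job_D:*/12}
Op 6: register job_C */2 -> active={job_C:*/2, job_D:*/12}
Op 7: register job_A */6 -> active={job_A:*/6, job_C:*/2, job_D:*/12}
Op 8: unregister job_A -> active={job_C:*/2, job_D:*/12}
Op 9: unregister job_C -> active={job_D:*/12}
Op 10: register job_E */16 -> active={job_D:*/12, job_E:*/16}
Final interval of job_D = 12
Next fire of job_D after T=195: (195//12+1)*12 = 204

Answer: interval=12 next_fire=204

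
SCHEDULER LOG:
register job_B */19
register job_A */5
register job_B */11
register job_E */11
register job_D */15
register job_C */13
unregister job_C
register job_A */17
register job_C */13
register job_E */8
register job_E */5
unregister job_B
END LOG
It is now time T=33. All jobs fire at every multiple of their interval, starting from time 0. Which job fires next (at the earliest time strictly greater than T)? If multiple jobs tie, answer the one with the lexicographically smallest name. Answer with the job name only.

Op 1: register job_B */19 -> active={job_B:*/19}
Op 2: register job_A */5 -> active={job_A:*/5, job_B:*/19}
Op 3: register job_B */11 -> active={job_A:*/5, job_B:*/11}
Op 4: register job_E */11 -> active={job_A:*/5, job_B:*/11, job_E:*/11}
Op 5: register job_D */15 -> active={job_A:*/5, job_B:*/11, job_D:*/15, job_E:*/11}
Op 6: register job_C */13 -> active={job_A:*/5, job_B:*/11, job_C:*/13, job_D:*/15, job_E:*/11}
Op 7: unregister job_C -> active={job_A:*/5, job_B:*/11, job_D:*/15, job_E:*/11}
Op 8: register job_A */17 -> active={job_A:*/17, job_B:*/11, job_D:*/15, job_E:*/11}
Op 9: register job_C */13 -> active={job_A:*/17, job_B:*/11, job_C:*/13, job_D:*/15, job_E:*/11}
Op 10: register job_E */8 -> active={job_A:*/17, job_B:*/11, job_C:*/13, job_D:*/15, job_E:*/8}
Op 11: register job_E */5 -> active={job_A:*/17, job_B:*/11, job_C:*/13, job_D:*/15, job_E:*/5}
Op 12: unregister job_B -> active={job_A:*/17, job_C:*/13, job_D:*/15, job_E:*/5}
  job_A: interval 17, next fire after T=33 is 34
  job_C: interval 13, next fire after T=33 is 39
  job_D: interval 15, next fire after T=33 is 45
  job_E: interval 5, next fire after T=33 is 35
Earliest = 34, winner (lex tiebreak) = job_A

Answer: job_A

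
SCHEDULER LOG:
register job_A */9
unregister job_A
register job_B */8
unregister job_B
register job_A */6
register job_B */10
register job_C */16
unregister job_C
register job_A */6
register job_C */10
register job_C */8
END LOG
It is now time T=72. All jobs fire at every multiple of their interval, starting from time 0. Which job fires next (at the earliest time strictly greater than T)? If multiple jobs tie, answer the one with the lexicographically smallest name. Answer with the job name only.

Answer: job_A

Derivation:
Op 1: register job_A */9 -> active={job_A:*/9}
Op 2: unregister job_A -> active={}
Op 3: register job_B */8 -> active={job_B:*/8}
Op 4: unregister job_B -> active={}
Op 5: register job_A */6 -> active={job_A:*/6}
Op 6: register job_B */10 -> active={job_A:*/6, job_B:*/10}
Op 7: register job_C */16 -> active={job_A:*/6, job_B:*/10, job_C:*/16}
Op 8: unregister job_C -> active={job_A:*/6, job_B:*/10}
Op 9: register job_A */6 -> active={job_A:*/6, job_B:*/10}
Op 10: register job_C */10 -> active={job_A:*/6, job_B:*/10, job_C:*/10}
Op 11: register job_C */8 -> active={job_A:*/6, job_B:*/10, job_C:*/8}
  job_A: interval 6, next fire after T=72 is 78
  job_B: interval 10, next fire after T=72 is 80
  job_C: interval 8, next fire after T=72 is 80
Earliest = 78, winner (lex tiebreak) = job_A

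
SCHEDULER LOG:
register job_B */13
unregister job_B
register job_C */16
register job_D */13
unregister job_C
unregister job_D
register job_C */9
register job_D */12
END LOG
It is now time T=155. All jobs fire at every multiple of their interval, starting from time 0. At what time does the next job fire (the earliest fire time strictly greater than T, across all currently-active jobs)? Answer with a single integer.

Answer: 156

Derivation:
Op 1: register job_B */13 -> active={job_B:*/13}
Op 2: unregister job_B -> active={}
Op 3: register job_C */16 -> active={job_C:*/16}
Op 4: register job_D */13 -> active={job_C:*/16, job_D:*/13}
Op 5: unregister job_C -> active={job_D:*/13}
Op 6: unregister job_D -> active={}
Op 7: register job_C */9 -> active={job_C:*/9}
Op 8: register job_D */12 -> active={job_C:*/9, job_D:*/12}
  job_C: interval 9, next fire after T=155 is 162
  job_D: interval 12, next fire after T=155 is 156
Earliest fire time = 156 (job job_D)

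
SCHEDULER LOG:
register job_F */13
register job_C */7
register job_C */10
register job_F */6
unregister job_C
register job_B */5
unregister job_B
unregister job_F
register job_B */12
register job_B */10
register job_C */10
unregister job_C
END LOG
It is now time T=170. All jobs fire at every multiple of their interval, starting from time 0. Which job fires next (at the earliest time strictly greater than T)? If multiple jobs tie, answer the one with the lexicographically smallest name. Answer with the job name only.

Answer: job_B

Derivation:
Op 1: register job_F */13 -> active={job_F:*/13}
Op 2: register job_C */7 -> active={job_C:*/7, job_F:*/13}
Op 3: register job_C */10 -> active={job_C:*/10, job_F:*/13}
Op 4: register job_F */6 -> active={job_C:*/10, job_F:*/6}
Op 5: unregister job_C -> active={job_F:*/6}
Op 6: register job_B */5 -> active={job_B:*/5, job_F:*/6}
Op 7: unregister job_B -> active={job_F:*/6}
Op 8: unregister job_F -> active={}
Op 9: register job_B */12 -> active={job_B:*/12}
Op 10: register job_B */10 -> active={job_B:*/10}
Op 11: register job_C */10 -> active={job_B:*/10, job_C:*/10}
Op 12: unregister job_C -> active={job_B:*/10}
  job_B: interval 10, next fire after T=170 is 180
Earliest = 180, winner (lex tiebreak) = job_B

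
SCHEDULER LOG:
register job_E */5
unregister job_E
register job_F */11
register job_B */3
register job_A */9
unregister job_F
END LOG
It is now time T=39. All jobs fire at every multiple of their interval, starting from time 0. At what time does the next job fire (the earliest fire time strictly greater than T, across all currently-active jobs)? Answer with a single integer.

Op 1: register job_E */5 -> active={job_E:*/5}
Op 2: unregister job_E -> active={}
Op 3: register job_F */11 -> active={job_F:*/11}
Op 4: register job_B */3 -> active={job_B:*/3, job_F:*/11}
Op 5: register job_A */9 -> active={job_A:*/9, job_B:*/3, job_F:*/11}
Op 6: unregister job_F -> active={job_A:*/9, job_B:*/3}
  job_A: interval 9, next fire after T=39 is 45
  job_B: interval 3, next fire after T=39 is 42
Earliest fire time = 42 (job job_B)

Answer: 42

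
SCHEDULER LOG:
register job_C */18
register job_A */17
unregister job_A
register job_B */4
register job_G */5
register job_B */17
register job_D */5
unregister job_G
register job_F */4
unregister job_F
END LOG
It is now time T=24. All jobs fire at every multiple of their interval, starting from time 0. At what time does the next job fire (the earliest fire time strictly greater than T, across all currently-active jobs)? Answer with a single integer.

Op 1: register job_C */18 -> active={job_C:*/18}
Op 2: register job_A */17 -> active={job_A:*/17, job_C:*/18}
Op 3: unregister job_A -> active={job_C:*/18}
Op 4: register job_B */4 -> active={job_B:*/4, job_C:*/18}
Op 5: register job_G */5 -> active={job_B:*/4, job_C:*/18, job_G:*/5}
Op 6: register job_B */17 -> active={job_B:*/17, job_C:*/18, job_G:*/5}
Op 7: register job_D */5 -> active={job_B:*/17, job_C:*/18, job_D:*/5, job_G:*/5}
Op 8: unregister job_G -> active={job_B:*/17, job_C:*/18, job_D:*/5}
Op 9: register job_F */4 -> active={job_B:*/17, job_C:*/18, job_D:*/5, job_F:*/4}
Op 10: unregister job_F -> active={job_B:*/17, job_C:*/18, job_D:*/5}
  job_B: interval 17, next fire after T=24 is 34
  job_C: interval 18, next fire after T=24 is 36
  job_D: interval 5, next fire after T=24 is 25
Earliest fire time = 25 (job job_D)

Answer: 25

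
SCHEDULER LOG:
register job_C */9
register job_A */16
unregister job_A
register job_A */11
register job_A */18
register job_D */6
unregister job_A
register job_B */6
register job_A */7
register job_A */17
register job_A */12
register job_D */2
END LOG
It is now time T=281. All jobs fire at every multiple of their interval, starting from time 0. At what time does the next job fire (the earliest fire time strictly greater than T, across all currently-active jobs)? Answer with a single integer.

Op 1: register job_C */9 -> active={job_C:*/9}
Op 2: register job_A */16 -> active={job_A:*/16, job_C:*/9}
Op 3: unregister job_A -> active={job_C:*/9}
Op 4: register job_A */11 -> active={job_A:*/11, job_C:*/9}
Op 5: register job_A */18 -> active={job_A:*/18, job_C:*/9}
Op 6: register job_D */6 -> active={job_A:*/18, job_C:*/9, job_D:*/6}
Op 7: unregister job_A -> active={job_C:*/9, job_D:*/6}
Op 8: register job_B */6 -> active={job_B:*/6, job_C:*/9, job_D:*/6}
Op 9: register job_A */7 -> active={job_A:*/7, job_B:*/6, job_C:*/9, job_D:*/6}
Op 10: register job_A */17 -> active={job_A:*/17, job_B:*/6, job_C:*/9, job_D:*/6}
Op 11: register job_A */12 -> active={job_A:*/12, job_B:*/6, job_C:*/9, job_D:*/6}
Op 12: register job_D */2 -> active={job_A:*/12, job_B:*/6, job_C:*/9, job_D:*/2}
  job_A: interval 12, next fire after T=281 is 288
  job_B: interval 6, next fire after T=281 is 282
  job_C: interval 9, next fire after T=281 is 288
  job_D: interval 2, next fire after T=281 is 282
Earliest fire time = 282 (job job_B)

Answer: 282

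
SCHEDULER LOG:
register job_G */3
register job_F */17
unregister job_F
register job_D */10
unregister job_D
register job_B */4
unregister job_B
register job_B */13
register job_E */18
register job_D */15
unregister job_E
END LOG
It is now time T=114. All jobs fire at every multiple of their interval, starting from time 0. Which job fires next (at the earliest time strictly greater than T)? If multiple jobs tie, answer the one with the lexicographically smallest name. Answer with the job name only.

Op 1: register job_G */3 -> active={job_G:*/3}
Op 2: register job_F */17 -> active={job_F:*/17, job_G:*/3}
Op 3: unregister job_F -> active={job_G:*/3}
Op 4: register job_D */10 -> active={job_D:*/10, job_G:*/3}
Op 5: unregister job_D -> active={job_G:*/3}
Op 6: register job_B */4 -> active={job_B:*/4, job_G:*/3}
Op 7: unregister job_B -> active={job_G:*/3}
Op 8: register job_B */13 -> active={job_B:*/13, job_G:*/3}
Op 9: register job_E */18 -> active={job_B:*/13, job_E:*/18, job_G:*/3}
Op 10: register job_D */15 -> active={job_B:*/13, job_D:*/15, job_E:*/18, job_G:*/3}
Op 11: unregister job_E -> active={job_B:*/13, job_D:*/15, job_G:*/3}
  job_B: interval 13, next fire after T=114 is 117
  job_D: interval 15, next fire after T=114 is 120
  job_G: interval 3, next fire after T=114 is 117
Earliest = 117, winner (lex tiebreak) = job_B

Answer: job_B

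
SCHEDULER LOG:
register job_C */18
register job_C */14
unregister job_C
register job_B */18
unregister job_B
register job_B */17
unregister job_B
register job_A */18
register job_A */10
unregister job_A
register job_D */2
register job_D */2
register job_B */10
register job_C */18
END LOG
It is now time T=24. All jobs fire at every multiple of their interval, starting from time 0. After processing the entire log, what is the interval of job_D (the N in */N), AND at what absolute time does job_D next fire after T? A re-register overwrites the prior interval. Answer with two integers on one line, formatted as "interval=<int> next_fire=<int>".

Answer: interval=2 next_fire=26

Derivation:
Op 1: register job_C */18 -> active={job_C:*/18}
Op 2: register job_C */14 -> active={job_C:*/14}
Op 3: unregister job_C -> active={}
Op 4: register job_B */18 -> active={job_B:*/18}
Op 5: unregister job_B -> active={}
Op 6: register job_B */17 -> active={job_B:*/17}
Op 7: unregister job_B -> active={}
Op 8: register job_A */18 -> active={job_A:*/18}
Op 9: register job_A */10 -> active={job_A:*/10}
Op 10: unregister job_A -> active={}
Op 11: register job_D */2 -> active={job_D:*/2}
Op 12: register job_D */2 -> active={job_D:*/2}
Op 13: register job_B */10 -> active={job_B:*/10, job_D:*/2}
Op 14: register job_C */18 -> active={job_B:*/10, job_C:*/18, job_D:*/2}
Final interval of job_D = 2
Next fire of job_D after T=24: (24//2+1)*2 = 26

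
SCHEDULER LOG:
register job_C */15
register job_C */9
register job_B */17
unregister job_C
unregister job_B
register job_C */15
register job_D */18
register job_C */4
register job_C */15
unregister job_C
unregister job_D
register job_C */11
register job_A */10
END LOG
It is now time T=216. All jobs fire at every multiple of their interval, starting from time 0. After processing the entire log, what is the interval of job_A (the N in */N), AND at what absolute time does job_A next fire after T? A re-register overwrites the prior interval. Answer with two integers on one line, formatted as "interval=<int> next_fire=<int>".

Answer: interval=10 next_fire=220

Derivation:
Op 1: register job_C */15 -> active={job_C:*/15}
Op 2: register job_C */9 -> active={job_C:*/9}
Op 3: register job_B */17 -> active={job_B:*/17, job_C:*/9}
Op 4: unregister job_C -> active={job_B:*/17}
Op 5: unregister job_B -> active={}
Op 6: register job_C */15 -> active={job_C:*/15}
Op 7: register job_D */18 -> active={job_C:*/15, job_D:*/18}
Op 8: register job_C */4 -> active={job_C:*/4, job_D:*/18}
Op 9: register job_C */15 -> active={job_C:*/15, job_D:*/18}
Op 10: unregister job_C -> active={job_D:*/18}
Op 11: unregister job_D -> active={}
Op 12: register job_C */11 -> active={job_C:*/11}
Op 13: register job_A */10 -> active={job_A:*/10, job_C:*/11}
Final interval of job_A = 10
Next fire of job_A after T=216: (216//10+1)*10 = 220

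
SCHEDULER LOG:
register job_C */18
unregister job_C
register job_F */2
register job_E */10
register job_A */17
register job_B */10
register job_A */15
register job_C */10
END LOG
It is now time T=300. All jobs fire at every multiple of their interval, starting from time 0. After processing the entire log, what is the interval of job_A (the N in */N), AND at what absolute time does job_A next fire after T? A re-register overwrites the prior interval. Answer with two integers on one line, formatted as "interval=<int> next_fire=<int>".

Answer: interval=15 next_fire=315

Derivation:
Op 1: register job_C */18 -> active={job_C:*/18}
Op 2: unregister job_C -> active={}
Op 3: register job_F */2 -> active={job_F:*/2}
Op 4: register job_E */10 -> active={job_E:*/10, job_F:*/2}
Op 5: register job_A */17 -> active={job_A:*/17, job_E:*/10, job_F:*/2}
Op 6: register job_B */10 -> active={job_A:*/17, job_B:*/10, job_E:*/10, job_F:*/2}
Op 7: register job_A */15 -> active={job_A:*/15, job_B:*/10, job_E:*/10, job_F:*/2}
Op 8: register job_C */10 -> active={job_A:*/15, job_B:*/10, job_C:*/10, job_E:*/10, job_F:*/2}
Final interval of job_A = 15
Next fire of job_A after T=300: (300//15+1)*15 = 315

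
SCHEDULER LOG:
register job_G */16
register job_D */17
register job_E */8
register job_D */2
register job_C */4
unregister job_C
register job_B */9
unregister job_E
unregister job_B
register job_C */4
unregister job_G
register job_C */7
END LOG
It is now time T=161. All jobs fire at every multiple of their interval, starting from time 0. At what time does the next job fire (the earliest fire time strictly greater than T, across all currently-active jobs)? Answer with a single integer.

Answer: 162

Derivation:
Op 1: register job_G */16 -> active={job_G:*/16}
Op 2: register job_D */17 -> active={job_D:*/17, job_G:*/16}
Op 3: register job_E */8 -> active={job_D:*/17, job_E:*/8, job_G:*/16}
Op 4: register job_D */2 -> active={job_D:*/2, job_E:*/8, job_G:*/16}
Op 5: register job_C */4 -> active={job_C:*/4, job_D:*/2, job_E:*/8, job_G:*/16}
Op 6: unregister job_C -> active={job_D:*/2, job_E:*/8, job_G:*/16}
Op 7: register job_B */9 -> active={job_B:*/9, job_D:*/2, job_E:*/8, job_G:*/16}
Op 8: unregister job_E -> active={job_B:*/9, job_D:*/2, job_G:*/16}
Op 9: unregister job_B -> active={job_D:*/2, job_G:*/16}
Op 10: register job_C */4 -> active={job_C:*/4, job_D:*/2, job_G:*/16}
Op 11: unregister job_G -> active={job_C:*/4, job_D:*/2}
Op 12: register job_C */7 -> active={job_C:*/7, job_D:*/2}
  job_C: interval 7, next fire after T=161 is 168
  job_D: interval 2, next fire after T=161 is 162
Earliest fire time = 162 (job job_D)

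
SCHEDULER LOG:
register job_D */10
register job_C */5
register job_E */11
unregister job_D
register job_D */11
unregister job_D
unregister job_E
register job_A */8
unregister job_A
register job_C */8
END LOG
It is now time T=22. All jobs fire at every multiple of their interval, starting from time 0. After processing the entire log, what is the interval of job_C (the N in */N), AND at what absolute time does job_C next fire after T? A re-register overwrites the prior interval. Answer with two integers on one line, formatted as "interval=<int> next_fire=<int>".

Answer: interval=8 next_fire=24

Derivation:
Op 1: register job_D */10 -> active={job_D:*/10}
Op 2: register job_C */5 -> active={job_C:*/5, job_D:*/10}
Op 3: register job_E */11 -> active={job_C:*/5, job_D:*/10, job_E:*/11}
Op 4: unregister job_D -> active={job_C:*/5, job_E:*/11}
Op 5: register job_D */11 -> active={job_C:*/5, job_D:*/11, job_E:*/11}
Op 6: unregister job_D -> active={job_C:*/5, job_E:*/11}
Op 7: unregister job_E -> active={job_C:*/5}
Op 8: register job_A */8 -> active={job_A:*/8, job_C:*/5}
Op 9: unregister job_A -> active={job_C:*/5}
Op 10: register job_C */8 -> active={job_C:*/8}
Final interval of job_C = 8
Next fire of job_C after T=22: (22//8+1)*8 = 24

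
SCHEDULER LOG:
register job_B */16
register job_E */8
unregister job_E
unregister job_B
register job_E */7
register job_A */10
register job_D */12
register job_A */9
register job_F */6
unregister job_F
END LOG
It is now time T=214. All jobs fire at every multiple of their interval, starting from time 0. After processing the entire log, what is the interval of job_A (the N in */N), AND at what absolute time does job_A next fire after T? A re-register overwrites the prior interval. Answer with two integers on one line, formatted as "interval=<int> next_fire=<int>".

Answer: interval=9 next_fire=216

Derivation:
Op 1: register job_B */16 -> active={job_B:*/16}
Op 2: register job_E */8 -> active={job_B:*/16, job_E:*/8}
Op 3: unregister job_E -> active={job_B:*/16}
Op 4: unregister job_B -> active={}
Op 5: register job_E */7 -> active={job_E:*/7}
Op 6: register job_A */10 -> active={job_A:*/10, job_E:*/7}
Op 7: register job_D */12 -> active={job_A:*/10, job_D:*/12, job_E:*/7}
Op 8: register job_A */9 -> active={job_A:*/9, job_D:*/12, job_E:*/7}
Op 9: register job_F */6 -> active={job_A:*/9, job_D:*/12, job_E:*/7, job_F:*/6}
Op 10: unregister job_F -> active={job_A:*/9, job_D:*/12, job_E:*/7}
Final interval of job_A = 9
Next fire of job_A after T=214: (214//9+1)*9 = 216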